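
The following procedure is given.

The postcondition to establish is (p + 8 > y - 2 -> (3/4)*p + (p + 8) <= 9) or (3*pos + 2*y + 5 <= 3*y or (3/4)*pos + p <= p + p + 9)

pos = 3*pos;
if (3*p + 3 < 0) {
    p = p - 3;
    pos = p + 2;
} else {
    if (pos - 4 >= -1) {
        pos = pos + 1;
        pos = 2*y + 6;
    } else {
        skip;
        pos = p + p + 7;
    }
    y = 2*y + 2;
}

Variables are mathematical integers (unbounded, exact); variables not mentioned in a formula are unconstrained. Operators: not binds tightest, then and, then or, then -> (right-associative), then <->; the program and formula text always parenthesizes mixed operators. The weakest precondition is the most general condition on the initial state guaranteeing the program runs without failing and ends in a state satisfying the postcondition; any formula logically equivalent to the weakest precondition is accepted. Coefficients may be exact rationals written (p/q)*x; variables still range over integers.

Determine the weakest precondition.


Working backward. After the program, the postcondition (p + 8 > y - 2 -> (3/4)*p + (p + 8) <= 9) or (3*pos + 2*y + 5 <= 3*y or (3/4)*pos + p <= p + p + 9) must hold; in canonical form it is (p > y - 10 -> (7/4)*p <= 1) or 3*pos <= y - 5 or (3/4)*pos <= p + 9.
Then branch requires (p > y - 7 -> (7/4)*p <= 25/4) or 3*p <= y - 2 or (1/4)*p >= -27/4; else branch requires (pos >= 3 -> ((p > 2*y - 8 -> (7/4)*p <= 1) or 4*y <= -21 or (3/2)*y <= p + 9/2)) and ((not (pos >= 3)) -> ((p > 2*y - 8 -> (7/4)*p <= 1) or 6*p <= 2*y - 24 or (1/2)*p <= 15/4)).
Before the if: (3*p < -3 -> ((p > y - 7 -> (7/4)*p <= 25/4) or 3*p <= y - 2 or (1/4)*p >= -27/4)) and ((not (3*p < -3)) -> ((pos >= 3 -> ((p > 2*y - 8 -> (7/4)*p <= 1) or 4*y <= -21 or (3/2)*y <= p + 9/2)) and ((not (pos >= 3)) -> ((p > 2*y - 8 -> (7/4)*p <= 1) or 6*p <= 2*y - 24 or (1/2)*p <= 15/4))))
Before pos := 3*pos: (3*p < -3 -> ((p > y - 7 -> (7/4)*p <= 25/4) or 3*p <= y - 2 or (1/4)*p >= -27/4)) and ((not (3*p < -3)) -> ((3*pos >= 3 -> ((p > 2*y - 8 -> (7/4)*p <= 1) or 4*y <= -21 or (3/2)*y <= p + 9/2)) and ((not (3*pos >= 3)) -> ((p > 2*y - 8 -> (7/4)*p <= 1) or 6*p <= 2*y - 24 or (1/2)*p <= 15/4))))
Answer: WP = (3*p < -3 -> ((p > y - 7 -> (7/4)*p <= 25/4) or 3*p <= y - 2 or (1/4)*p >= -27/4)) and ((not (3*p < -3)) -> ((3*pos >= 3 -> ((p > 2*y - 8 -> (7/4)*p <= 1) or 4*y <= -21 or (3/2)*y <= p + 9/2)) and ((not (3*pos >= 3)) -> ((p > 2*y - 8 -> (7/4)*p <= 1) or 6*p <= 2*y - 24 or (1/2)*p <= 15/4))))


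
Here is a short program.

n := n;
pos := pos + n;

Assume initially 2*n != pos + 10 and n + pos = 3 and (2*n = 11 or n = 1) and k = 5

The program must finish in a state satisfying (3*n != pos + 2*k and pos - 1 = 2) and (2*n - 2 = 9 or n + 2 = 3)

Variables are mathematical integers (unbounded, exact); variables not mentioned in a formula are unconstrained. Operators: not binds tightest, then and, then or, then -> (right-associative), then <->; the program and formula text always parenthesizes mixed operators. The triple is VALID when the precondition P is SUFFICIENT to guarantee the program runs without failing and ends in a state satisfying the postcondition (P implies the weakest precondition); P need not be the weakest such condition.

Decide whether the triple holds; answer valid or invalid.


Working backward. After the program, the postcondition (3*n != pos + 2*k and pos - 1 = 2) and (2*n - 2 = 9 or n + 2 = 3) must hold; in canonical form it is 3*n != 2*k + pos and pos = 3 and (2*n = 11 or n = 1).
Before pos := pos + n: 2*n != 2*k + pos and n + pos = 3 and (2*n = 11 or n = 1)
Before n := n: 2*n != 2*k + pos and n + pos = 3 and (2*n = 11 or n = 1)
The weakest precondition is 2*n != 2*k + pos and n + pos = 3 and (2*n = 11 or n = 1).
Check whether 2*n != pos + 10 and n + pos = 3 and (2*n = 11 or n = 1) and k = 5 implies it.
Every state satisfying the precondition satisfies the weakest precondition: the implication holds.
Answer: valid


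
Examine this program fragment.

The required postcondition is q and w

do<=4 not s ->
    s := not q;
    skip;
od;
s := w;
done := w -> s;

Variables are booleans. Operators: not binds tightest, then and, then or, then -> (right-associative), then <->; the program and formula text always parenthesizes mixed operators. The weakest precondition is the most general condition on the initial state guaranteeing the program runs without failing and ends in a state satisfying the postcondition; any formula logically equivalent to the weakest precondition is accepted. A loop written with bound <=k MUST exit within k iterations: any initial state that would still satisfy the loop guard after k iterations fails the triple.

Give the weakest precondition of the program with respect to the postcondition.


Working backward. After the program, q and w must hold.
Before done := w -> s: q and w
Before s := w: q and w
Before the loop (bound <=4), unroll the exhaustion recursion (WP_0 = exit-now case; WP_j = one more guarded iteration, up to j = 4):
  WP_0: s and q and w
  WP_1: s and (s -> (q and w))
  WP_2: ((not s) -> ((not q) and ((not q) -> (q and w)))) and (s -> (q and w))
  WP_3: ((not s) -> ((q -> ((not q) and ((not q) -> (q and w)))) and ((not q) -> (q and w)))) and (s -> (q and w))
  WP_4: ((not s) -> ((q -> ((q -> ((not q) and ((not q) -> (q and w)))) and ((not q) -> (q and w)))) and ((not q) -> (q and w)))) and (s -> (q and w))
So before the loop: ((not s) -> ((q -> ((q -> ((not q) and ((not q) -> (q and w)))) and ((not q) -> (q and w)))) and ((not q) -> (q and w)))) and (s -> (q and w))
Answer: WP = ((not s) -> ((q -> ((q -> ((not q) and ((not q) -> (q and w)))) and ((not q) -> (q and w)))) and ((not q) -> (q and w)))) and (s -> (q and w))


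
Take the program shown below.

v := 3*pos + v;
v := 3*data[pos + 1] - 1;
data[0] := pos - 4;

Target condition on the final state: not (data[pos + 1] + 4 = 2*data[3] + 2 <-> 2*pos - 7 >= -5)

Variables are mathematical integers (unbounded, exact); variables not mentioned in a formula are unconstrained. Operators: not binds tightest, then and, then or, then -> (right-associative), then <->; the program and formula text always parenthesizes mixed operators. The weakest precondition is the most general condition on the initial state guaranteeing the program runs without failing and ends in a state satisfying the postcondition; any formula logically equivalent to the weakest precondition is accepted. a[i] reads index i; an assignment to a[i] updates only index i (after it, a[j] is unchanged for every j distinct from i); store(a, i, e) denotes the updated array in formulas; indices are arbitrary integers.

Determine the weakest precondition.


Working backward. After the program, the postcondition not (data[pos + 1] + 4 = 2*data[3] + 2 <-> 2*pos - 7 >= -5) must hold; in canonical form it is not (data[pos + 1] = 2*data[3] - 2 <-> 2*pos >= 2).
Before data[0] := pos - 4: not (store(data, 0, pos - 4)[pos + 1] = 2*data[3] - 2 <-> 2*pos >= 2)
Before v := 3*data[pos + 1] - 1: not (store(data, 0, pos - 4)[pos + 1] = 2*data[3] - 2 <-> 2*pos >= 2)
Before v := 3*pos + v: not (store(data, 0, pos - 4)[pos + 1] = 2*data[3] - 2 <-> 2*pos >= 2)
Answer: WP = not (store(data, 0, pos - 4)[pos + 1] = 2*data[3] - 2 <-> 2*pos >= 2)


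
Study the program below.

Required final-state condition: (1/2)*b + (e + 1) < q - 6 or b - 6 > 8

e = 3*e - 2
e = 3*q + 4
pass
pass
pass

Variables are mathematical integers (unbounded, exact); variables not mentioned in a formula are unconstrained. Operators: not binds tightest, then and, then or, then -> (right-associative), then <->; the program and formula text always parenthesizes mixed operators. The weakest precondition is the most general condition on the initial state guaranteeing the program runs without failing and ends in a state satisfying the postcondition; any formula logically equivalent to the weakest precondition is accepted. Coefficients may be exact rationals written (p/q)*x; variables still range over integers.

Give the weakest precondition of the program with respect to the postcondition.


Working backward. After the program, the postcondition (1/2)*b + (e + 1) < q - 6 or b - 6 > 8 must hold; in canonical form it is (1/2)*b + e < q - 7 or b > 14.
Before skip: (1/2)*b + e < q - 7 or b > 14
Before skip: (1/2)*b + e < q - 7 or b > 14
Before skip: (1/2)*b + e < q - 7 or b > 14
Before e := 3*q + 4: (1/2)*b + 2*q < -11 or b > 14
Before e := 3*e - 2: (1/2)*b + 2*q < -11 or b > 14
Answer: WP = (1/2)*b + 2*q < -11 or b > 14


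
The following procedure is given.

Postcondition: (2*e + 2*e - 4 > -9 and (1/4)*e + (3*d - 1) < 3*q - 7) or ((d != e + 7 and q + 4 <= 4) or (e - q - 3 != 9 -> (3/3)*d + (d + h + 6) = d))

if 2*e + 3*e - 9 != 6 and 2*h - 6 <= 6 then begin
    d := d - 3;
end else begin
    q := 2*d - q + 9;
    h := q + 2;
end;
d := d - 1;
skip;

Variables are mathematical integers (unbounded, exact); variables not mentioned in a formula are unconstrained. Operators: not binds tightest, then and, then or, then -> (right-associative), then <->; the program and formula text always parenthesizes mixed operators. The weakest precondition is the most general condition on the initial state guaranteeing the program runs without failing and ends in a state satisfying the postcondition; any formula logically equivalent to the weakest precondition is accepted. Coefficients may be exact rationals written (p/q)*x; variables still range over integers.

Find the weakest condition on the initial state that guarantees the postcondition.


Working backward. After the program, the postcondition (2*e + 2*e - 4 > -9 and (1/4)*e + (3*d - 1) < 3*q - 7) or ((d != e + 7 and q + 4 <= 4) or (e - q - 3 != 9 -> (3/3)*d + (d + h + 6) = d)) must hold; in canonical form it is (4*e > -5 and 3*d + (1/4)*e < 3*q - 6) or (d != e + 7 and q <= 0) or (e != q + 12 -> d + h = -6).
Before skip: (4*e > -5 and 3*d + (1/4)*e < 3*q - 6) or (d != e + 7 and q <= 0) or (e != q + 12 -> d + h = -6)
Before d := d - 1: (4*e > -5 and 3*d + (1/4)*e < 3*q - 3) or (d != e + 8 and q <= 0) or (e != q + 12 -> d + h = -5)
Then branch requires (4*e > -5 and 3*d + (1/4)*e < 3*q + 6) or (d != e + 11 and q <= 0) or (e != q + 12 -> d + h = -2); else branch requires (4*e > -5 and (1/4)*e + 3*q < 3*d + 24) or (d != e + 8 and 2*d <= q - 9) or (e + q != 2*d + 21 -> 3*d = q - 16).
Before the if: ((5*e != 15 and 2*h <= 12) -> ((4*e > -5 and 3*d + (1/4)*e < 3*q + 6) or (d != e + 11 and q <= 0) or (e != q + 12 -> d + h = -2))) and ((not (5*e != 15 and 2*h <= 12)) -> ((4*e > -5 and (1/4)*e + 3*q < 3*d + 24) or (d != e + 8 and 2*d <= q - 9) or (e + q != 2*d + 21 -> 3*d = q - 16)))
Answer: WP = ((5*e != 15 and 2*h <= 12) -> ((4*e > -5 and 3*d + (1/4)*e < 3*q + 6) or (d != e + 11 and q <= 0) or (e != q + 12 -> d + h = -2))) and ((not (5*e != 15 and 2*h <= 12)) -> ((4*e > -5 and (1/4)*e + 3*q < 3*d + 24) or (d != e + 8 and 2*d <= q - 9) or (e + q != 2*d + 21 -> 3*d = q - 16)))


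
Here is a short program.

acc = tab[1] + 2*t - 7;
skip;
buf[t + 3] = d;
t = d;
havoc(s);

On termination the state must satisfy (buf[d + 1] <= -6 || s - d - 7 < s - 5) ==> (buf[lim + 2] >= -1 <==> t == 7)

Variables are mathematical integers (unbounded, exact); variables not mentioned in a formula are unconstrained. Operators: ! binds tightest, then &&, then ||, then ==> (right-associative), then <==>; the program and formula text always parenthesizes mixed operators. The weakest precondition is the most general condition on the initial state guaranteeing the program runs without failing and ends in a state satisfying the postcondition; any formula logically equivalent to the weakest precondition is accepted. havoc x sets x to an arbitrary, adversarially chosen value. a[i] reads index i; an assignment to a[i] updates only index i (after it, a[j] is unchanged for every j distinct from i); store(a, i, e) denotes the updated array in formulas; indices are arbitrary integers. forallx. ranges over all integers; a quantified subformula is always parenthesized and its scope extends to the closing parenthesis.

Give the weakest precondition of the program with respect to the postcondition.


Working backward. After the program, the postcondition (buf[d + 1] <= -6 || s - d - 7 < s - 5) ==> (buf[lim + 2] >= -1 <==> t == 7) must hold; in canonical form it is (buf[d + 1] <= -6 || d > -2) ==> (buf[lim + 2] >= -1 <==> t == 7).
Before havoc s: (buf[d + 1] <= -6 || d > -2) ==> (buf[lim + 2] >= -1 <==> t == 7)
Before t := d: (buf[d + 1] <= -6 || d > -2) ==> (buf[lim + 2] >= -1 <==> d == 7)
Before buf[t + 3] := d: (store(buf, t + 3, d)[d + 1] <= -6 || d > -2) ==> (store(buf, t + 3, d)[lim + 2] >= -1 <==> d == 7)
Before skip: (store(buf, t + 3, d)[d + 1] <= -6 || d > -2) ==> (store(buf, t + 3, d)[lim + 2] >= -1 <==> d == 7)
Before acc := tab[1] + 2*t - 7: (store(buf, t + 3, d)[d + 1] <= -6 || d > -2) ==> (store(buf, t + 3, d)[lim + 2] >= -1 <==> d == 7)
Answer: WP = (store(buf, t + 3, d)[d + 1] <= -6 || d > -2) ==> (store(buf, t + 3, d)[lim + 2] >= -1 <==> d == 7)


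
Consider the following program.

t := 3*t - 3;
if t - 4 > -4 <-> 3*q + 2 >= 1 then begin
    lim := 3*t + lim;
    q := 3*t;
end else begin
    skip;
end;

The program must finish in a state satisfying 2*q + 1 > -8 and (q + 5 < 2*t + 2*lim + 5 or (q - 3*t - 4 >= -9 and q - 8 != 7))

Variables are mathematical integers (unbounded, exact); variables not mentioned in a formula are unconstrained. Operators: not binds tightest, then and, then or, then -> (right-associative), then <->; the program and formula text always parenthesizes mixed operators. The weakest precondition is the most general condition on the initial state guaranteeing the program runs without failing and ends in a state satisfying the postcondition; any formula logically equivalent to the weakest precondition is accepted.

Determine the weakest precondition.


Working backward. After the program, the postcondition 2*q + 1 > -8 and (q + 5 < 2*t + 2*lim + 5 or (q - 3*t - 4 >= -9 and q - 8 != 7)) must hold; in canonical form it is 2*q > -9 and (q < 2*lim + 2*t or (q >= 3*t - 5 and q != 15)).
Then branch requires 6*t > -9 and (2*lim + 5*t > 0 or 3*t != 15); else branch requires 2*q > -9 and (q < 2*lim + 2*t or (q >= 3*t - 5 and q != 15)).
Before the if: ((t > 0 <-> 3*q >= -1) -> (6*t > -9 and (2*lim + 5*t > 0 or 3*t != 15))) and ((not (t > 0 <-> 3*q >= -1)) -> (2*q > -9 and (q < 2*lim + 2*t or (q >= 3*t - 5 and q != 15))))
Before t := 3*t - 3: ((3*t > 3 <-> 3*q >= -1) -> (18*t > 9 and (2*lim + 15*t > 15 or 9*t != 24))) and ((not (3*t > 3 <-> 3*q >= -1)) -> (2*q > -9 and (q < 2*lim + 6*t - 6 or (q >= 9*t - 14 and q != 15))))
Answer: WP = ((3*t > 3 <-> 3*q >= -1) -> (18*t > 9 and (2*lim + 15*t > 15 or 9*t != 24))) and ((not (3*t > 3 <-> 3*q >= -1)) -> (2*q > -9 and (q < 2*lim + 6*t - 6 or (q >= 9*t - 14 and q != 15))))


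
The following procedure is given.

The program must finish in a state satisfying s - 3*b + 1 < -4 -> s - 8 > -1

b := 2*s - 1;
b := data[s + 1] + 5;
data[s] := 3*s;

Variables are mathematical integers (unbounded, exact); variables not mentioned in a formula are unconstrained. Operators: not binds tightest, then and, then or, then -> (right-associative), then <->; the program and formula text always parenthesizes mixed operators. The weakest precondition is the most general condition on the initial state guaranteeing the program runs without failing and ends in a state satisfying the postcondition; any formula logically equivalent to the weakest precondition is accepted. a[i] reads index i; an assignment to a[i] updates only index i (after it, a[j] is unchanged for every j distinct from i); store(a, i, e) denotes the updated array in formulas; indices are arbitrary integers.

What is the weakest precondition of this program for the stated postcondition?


Working backward. After the program, the postcondition s - 3*b + 1 < -4 -> s - 8 > -1 must hold; in canonical form it is s < 3*b - 5 -> s > 7.
Before data[s] := 3*s: s < 3*b - 5 -> s > 7
Before b := data[s + 1] + 5: s < 3*data[s + 1] + 10 -> s > 7
Before b := 2*s - 1: s < 3*data[s + 1] + 10 -> s > 7
Answer: WP = s < 3*data[s + 1] + 10 -> s > 7


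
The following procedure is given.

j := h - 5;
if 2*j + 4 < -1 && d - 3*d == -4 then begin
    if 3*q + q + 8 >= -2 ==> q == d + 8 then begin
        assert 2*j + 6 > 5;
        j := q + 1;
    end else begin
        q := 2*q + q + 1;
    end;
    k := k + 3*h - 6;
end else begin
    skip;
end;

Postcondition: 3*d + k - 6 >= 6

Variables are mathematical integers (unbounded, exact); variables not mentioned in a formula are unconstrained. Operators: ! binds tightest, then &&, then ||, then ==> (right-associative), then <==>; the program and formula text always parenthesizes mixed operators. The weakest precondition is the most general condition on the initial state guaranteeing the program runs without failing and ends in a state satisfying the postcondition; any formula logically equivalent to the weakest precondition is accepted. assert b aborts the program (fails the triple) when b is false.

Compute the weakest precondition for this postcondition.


Working backward. After the program, the postcondition 3*d + k - 6 >= 6 must hold; in canonical form it is 3*d + k >= 12.
Then branch requires ((4*q >= -10 ==> q == d + 8) ==> (2*j > -1 && 3*d + 3*h + k >= 18)) && ((!(4*q >= -10 ==> q == d + 8)) ==> 3*d + 3*h + k >= 18); else branch requires 3*d + k >= 12.
Before the if: ((2*j < -5 && 2*d == 4) ==> (((4*q >= -10 ==> q == d + 8) ==> (2*j > -1 && 3*d + 3*h + k >= 18)) && ((!(4*q >= -10 ==> q == d + 8)) ==> 3*d + 3*h + k >= 18))) && ((!(2*j < -5 && 2*d == 4)) ==> 3*d + k >= 12)
Before j := h - 5: ((2*h < 5 && 2*d == 4) ==> (((4*q >= -10 ==> q == d + 8) ==> (2*h > 9 && 3*d + 3*h + k >= 18)) && ((!(4*q >= -10 ==> q == d + 8)) ==> 3*d + 3*h + k >= 18))) && ((!(2*h < 5 && 2*d == 4)) ==> 3*d + k >= 12)
Answer: WP = ((2*h < 5 && 2*d == 4) ==> (((4*q >= -10 ==> q == d + 8) ==> (2*h > 9 && 3*d + 3*h + k >= 18)) && ((!(4*q >= -10 ==> q == d + 8)) ==> 3*d + 3*h + k >= 18))) && ((!(2*h < 5 && 2*d == 4)) ==> 3*d + k >= 12)


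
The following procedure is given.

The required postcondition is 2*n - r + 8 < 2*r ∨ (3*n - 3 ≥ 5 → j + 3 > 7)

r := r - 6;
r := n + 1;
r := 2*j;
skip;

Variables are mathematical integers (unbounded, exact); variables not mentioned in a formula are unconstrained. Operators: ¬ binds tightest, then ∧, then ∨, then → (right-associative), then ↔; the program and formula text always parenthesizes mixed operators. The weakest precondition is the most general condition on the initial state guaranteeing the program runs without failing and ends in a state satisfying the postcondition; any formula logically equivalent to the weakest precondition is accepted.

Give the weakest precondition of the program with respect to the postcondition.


Working backward. After the program, the postcondition 2*n - r + 8 < 2*r ∨ (3*n - 3 ≥ 5 → j + 3 > 7) must hold; in canonical form it is 2*n < 3*r - 8 ∨ (3*n ≥ 8 → j > 4).
Before skip: 2*n < 3*r - 8 ∨ (3*n ≥ 8 → j > 4)
Before r := 2*j: 2*n < 6*j - 8 ∨ (3*n ≥ 8 → j > 4)
Before r := n + 1: 2*n < 6*j - 8 ∨ (3*n ≥ 8 → j > 4)
Before r := r - 6: 2*n < 6*j - 8 ∨ (3*n ≥ 8 → j > 4)
Answer: WP = 2*n < 6*j - 8 ∨ (3*n ≥ 8 → j > 4)


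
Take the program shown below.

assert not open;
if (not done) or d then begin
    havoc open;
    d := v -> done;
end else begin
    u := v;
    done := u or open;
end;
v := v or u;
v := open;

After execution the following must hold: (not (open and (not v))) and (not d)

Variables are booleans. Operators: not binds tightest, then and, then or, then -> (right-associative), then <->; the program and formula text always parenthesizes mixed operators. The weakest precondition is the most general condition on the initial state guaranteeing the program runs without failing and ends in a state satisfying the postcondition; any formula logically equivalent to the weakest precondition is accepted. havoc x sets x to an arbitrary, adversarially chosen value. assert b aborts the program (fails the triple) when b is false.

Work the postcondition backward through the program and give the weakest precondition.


Working backward. After the program, (not (open and (not v))) and (not d) must hold.
Before v := open: not d
Before v := v or u: not d
Then branch requires not (v -> done); else branch requires not d.
Before the if: (((not done) or d) -> (not (v -> done))) and ((not ((not done) or d)) -> (not d))
Before assert not open: (not open) and (((not done) or d) -> (not (v -> done))) and ((not ((not done) or d)) -> (not d))
Answer: WP = (not open) and (((not done) or d) -> (not (v -> done))) and ((not ((not done) or d)) -> (not d))


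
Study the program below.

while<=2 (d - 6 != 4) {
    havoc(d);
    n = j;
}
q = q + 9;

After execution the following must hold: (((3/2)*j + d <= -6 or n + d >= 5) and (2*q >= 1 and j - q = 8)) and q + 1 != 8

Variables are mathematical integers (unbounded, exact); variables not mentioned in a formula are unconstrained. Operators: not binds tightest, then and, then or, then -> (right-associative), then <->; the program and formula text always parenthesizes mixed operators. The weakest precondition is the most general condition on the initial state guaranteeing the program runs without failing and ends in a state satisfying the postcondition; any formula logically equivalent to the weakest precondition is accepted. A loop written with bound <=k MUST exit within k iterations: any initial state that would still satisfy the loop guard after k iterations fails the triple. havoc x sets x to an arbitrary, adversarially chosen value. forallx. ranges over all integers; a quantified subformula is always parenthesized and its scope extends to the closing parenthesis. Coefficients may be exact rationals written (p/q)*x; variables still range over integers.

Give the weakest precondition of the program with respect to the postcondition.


Working backward. After the program, the postcondition (((3/2)*j + d <= -6 or n + d >= 5) and (2*q >= 1 and j - q = 8)) and q + 1 != 8 must hold; in canonical form it is (d + (3/2)*j <= -6 or d + n >= 5) and 2*q >= 1 and j = q + 8 and q != 7.
Before q := q + 9: (d + (3/2)*j <= -6 or d + n >= 5) and 2*q >= -17 and j = q + 17 and q != -2
Before the loop (bound <=2), unroll the exhaustion recursion (WP_0 = exit-now case; WP_j = one more guarded iteration, up to j = 2):
  WP_0: (not (d != 10)) and (d + (3/2)*j <= -6 or d + n >= 5) and 2*q >= -17 and j = q + 17 and q != -2
  WP_1: (d != 10 -> (forall d_1. ((not (d_1 != 10)) and (d_1 + (3/2)*j <= -6 or d_1 + j >= 5) and 2*q >= -17 and j = q + 17 and q != -2))) and ((not (d != 10)) -> ((d + (3/2)*j <= -6 or d + n >= 5) and 2*q >= -17 and j = q + 17 and q != -2))
  WP_2: (d != 10 -> (forall d_2. ((d_2 != 10 -> (forall d_1. ((not (d_1 != 10)) and (d_1 + (3/2)*j <= -6 or d_1 + j >= 5) and 2*q >= -17 and j = q + 17 and q != -2))) and ((not (d_2 != 10)) -> ((d_2 + (3/2)*j <= -6 or d_2 + j >= 5) and 2*q >= -17 and j = q + 17 and q != -2))))) and ((not (d != 10)) -> ((d + (3/2)*j <= -6 or d + n >= 5) and 2*q >= -17 and j = q + 17 and q != -2))
So before the loop: (d != 10 -> (forall d_2. ((d_2 != 10 -> (forall d_1. ((not (d_1 != 10)) and (d_1 + (3/2)*j <= -6 or d_1 + j >= 5) and 2*q >= -17 and j = q + 17 and q != -2))) and ((not (d_2 != 10)) -> ((d_2 + (3/2)*j <= -6 or d_2 + j >= 5) and 2*q >= -17 and j = q + 17 and q != -2))))) and ((not (d != 10)) -> ((d + (3/2)*j <= -6 or d + n >= 5) and 2*q >= -17 and j = q + 17 and q != -2))
Answer: WP = (d != 10 -> (forall d_2. ((d_2 != 10 -> (forall d_1. ((not (d_1 != 10)) and (d_1 + (3/2)*j <= -6 or d_1 + j >= 5) and 2*q >= -17 and j = q + 17 and q != -2))) and ((not (d_2 != 10)) -> ((d_2 + (3/2)*j <= -6 or d_2 + j >= 5) and 2*q >= -17 and j = q + 17 and q != -2))))) and ((not (d != 10)) -> ((d + (3/2)*j <= -6 or d + n >= 5) and 2*q >= -17 and j = q + 17 and q != -2))


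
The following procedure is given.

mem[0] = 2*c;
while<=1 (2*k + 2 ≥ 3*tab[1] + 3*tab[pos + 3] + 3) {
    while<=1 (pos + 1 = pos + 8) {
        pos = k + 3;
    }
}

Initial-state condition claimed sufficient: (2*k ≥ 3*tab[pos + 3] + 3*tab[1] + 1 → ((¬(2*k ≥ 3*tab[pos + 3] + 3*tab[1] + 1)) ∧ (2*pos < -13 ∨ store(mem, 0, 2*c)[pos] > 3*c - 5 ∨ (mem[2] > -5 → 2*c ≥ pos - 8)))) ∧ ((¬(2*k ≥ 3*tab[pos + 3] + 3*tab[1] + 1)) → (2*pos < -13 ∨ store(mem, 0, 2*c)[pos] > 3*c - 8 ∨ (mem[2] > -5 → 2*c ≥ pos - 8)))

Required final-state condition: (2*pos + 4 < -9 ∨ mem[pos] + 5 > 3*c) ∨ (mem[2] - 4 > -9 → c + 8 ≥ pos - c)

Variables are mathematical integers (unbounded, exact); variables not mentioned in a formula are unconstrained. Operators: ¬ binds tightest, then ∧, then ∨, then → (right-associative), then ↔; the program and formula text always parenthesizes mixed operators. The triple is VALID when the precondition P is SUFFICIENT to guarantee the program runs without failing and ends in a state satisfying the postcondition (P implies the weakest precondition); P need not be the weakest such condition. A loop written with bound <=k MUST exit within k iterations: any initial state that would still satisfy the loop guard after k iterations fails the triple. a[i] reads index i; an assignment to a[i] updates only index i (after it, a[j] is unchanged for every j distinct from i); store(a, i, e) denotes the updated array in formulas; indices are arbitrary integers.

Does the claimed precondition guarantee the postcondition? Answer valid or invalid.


Working backward. After the program, the postcondition (2*pos + 4 < -9 ∨ mem[pos] + 5 > 3*c) ∨ (mem[2] - 4 > -9 → c + 8 ≥ pos - c) must hold; in canonical form it is 2*pos < -13 ∨ mem[pos] > 3*c - 5 ∨ (mem[2] > -5 → 2*c ≥ pos - 8).
Before the loop (bound <=1), unroll the exhaustion recursion (WP_0 = exit-now case; WP_j = one more guarded iteration, up to j = 1):
  WP_0: (¬(2*k ≥ 3*tab[pos + 3] + 3*tab[1] + 1)) ∧ (2*pos < -13 ∨ mem[pos] > 3*c - 5 ∨ (mem[2] > -5 → 2*c ≥ pos - 8))
  WP_1: (2*k ≥ 3*tab[pos + 3] + 3*tab[1] + 1 → ((¬(2*k ≥ 3*tab[pos + 3] + 3*tab[1] + 1)) ∧ (2*pos < -13 ∨ mem[pos] > 3*c - 5 ∨ (mem[2] > -5 → 2*c ≥ pos - 8)))) ∧ ((¬(2*k ≥ 3*tab[pos + 3] + 3*tab[1] + 1)) → (2*pos < -13 ∨ mem[pos] > 3*c - 5 ∨ (mem[2] > -5 → 2*c ≥ pos - 8)))
So before the loop: (2*k ≥ 3*tab[pos + 3] + 3*tab[1] + 1 → ((¬(2*k ≥ 3*tab[pos + 3] + 3*tab[1] + 1)) ∧ (2*pos < -13 ∨ mem[pos] > 3*c - 5 ∨ (mem[2] > -5 → 2*c ≥ pos - 8)))) ∧ ((¬(2*k ≥ 3*tab[pos + 3] + 3*tab[1] + 1)) → (2*pos < -13 ∨ mem[pos] > 3*c - 5 ∨ (mem[2] > -5 → 2*c ≥ pos - 8)))
Before mem[0] := 2*c: (2*k ≥ 3*tab[pos + 3] + 3*tab[1] + 1 → ((¬(2*k ≥ 3*tab[pos + 3] + 3*tab[1] + 1)) ∧ (2*pos < -13 ∨ store(mem, 0, 2*c)[pos] > 3*c - 5 ∨ (mem[2] > -5 → 2*c ≥ pos - 8)))) ∧ ((¬(2*k ≥ 3*tab[pos + 3] + 3*tab[1] + 1)) → (2*pos < -13 ∨ store(mem, 0, 2*c)[pos] > 3*c - 5 ∨ (mem[2] > -5 → 2*c ≥ pos - 8)))
The weakest precondition is (2*k ≥ 3*tab[pos + 3] + 3*tab[1] + 1 → ((¬(2*k ≥ 3*tab[pos + 3] + 3*tab[1] + 1)) ∧ (2*pos < -13 ∨ store(mem, 0, 2*c)[pos] > 3*c - 5 ∨ (mem[2] > -5 → 2*c ≥ pos - 8)))) ∧ ((¬(2*k ≥ 3*tab[pos + 3] + 3*tab[1] + 1)) → (2*pos < -13 ∨ store(mem, 0, 2*c)[pos] > 3*c - 5 ∨ (mem[2] > -5 → 2*c ≥ pos - 8))).
Check whether (2*k ≥ 3*tab[pos + 3] + 3*tab[1] + 1 → ((¬(2*k ≥ 3*tab[pos + 3] + 3*tab[1] + 1)) ∧ (2*pos < -13 ∨ store(mem, 0, 2*c)[pos] > 3*c - 5 ∨ (mem[2] > -5 → 2*c ≥ pos - 8)))) ∧ ((¬(2*k ≥ 3*tab[pos + 3] + 3*tab[1] + 1)) → (2*pos < -13 ∨ store(mem, 0, 2*c)[pos] > 3*c - 8 ∨ (mem[2] > -5 → 2*c ≥ pos - 8))) implies it.
Countermodel: at the initial state c = -5, k = 0, mem = {[-1] = -20, [0] = 4, [1] = 4, [2] = 15215, elsewhere 4}, pos = -1, tab = {[-1] = 9, [0] = 9, [1] = 6516, [2] = 15521, elsewhere 9}, the precondition holds but the weakest precondition fails.
Answer: invalid


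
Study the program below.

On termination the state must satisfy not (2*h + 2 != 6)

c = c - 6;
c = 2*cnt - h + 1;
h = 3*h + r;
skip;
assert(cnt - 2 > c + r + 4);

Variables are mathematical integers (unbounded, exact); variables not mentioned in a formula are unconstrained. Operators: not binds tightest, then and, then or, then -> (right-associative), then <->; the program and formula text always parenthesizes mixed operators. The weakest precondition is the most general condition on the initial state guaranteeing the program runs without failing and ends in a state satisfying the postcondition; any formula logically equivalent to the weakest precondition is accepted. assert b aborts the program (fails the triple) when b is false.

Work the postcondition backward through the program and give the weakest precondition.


Working backward. After the program, the postcondition not (2*h + 2 != 6) must hold; in canonical form it is not (2*h != 4).
Before assert cnt - 2 > c + r + 4: cnt > c + r + 6 and (not (2*h != 4))
Before skip: cnt > c + r + 6 and (not (2*h != 4))
Before h := 3*h + r: cnt > c + r + 6 and (not (6*h + 2*r != 4))
Before c := 2*cnt - h + 1: h > cnt + r + 7 and (not (6*h + 2*r != 4))
Before c := c - 6: h > cnt + r + 7 and (not (6*h + 2*r != 4))
Answer: WP = h > cnt + r + 7 and (not (6*h + 2*r != 4))


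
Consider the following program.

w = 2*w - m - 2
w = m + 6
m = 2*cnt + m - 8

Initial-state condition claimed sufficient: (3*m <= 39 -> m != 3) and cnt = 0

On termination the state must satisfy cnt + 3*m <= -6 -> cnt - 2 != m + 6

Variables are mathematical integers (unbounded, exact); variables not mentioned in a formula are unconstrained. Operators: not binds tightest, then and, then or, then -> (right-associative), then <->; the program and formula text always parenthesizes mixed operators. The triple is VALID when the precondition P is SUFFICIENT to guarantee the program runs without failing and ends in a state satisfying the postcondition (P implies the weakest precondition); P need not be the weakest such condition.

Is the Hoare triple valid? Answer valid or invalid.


Working backward. After the program, the postcondition cnt + 3*m <= -6 -> cnt - 2 != m + 6 must hold; in canonical form it is cnt + 3*m <= -6 -> cnt != m + 8.
Before m := 2*cnt + m - 8: 7*cnt + 3*m <= 18 -> cnt + m != 0
Before w := m + 6: 7*cnt + 3*m <= 18 -> cnt + m != 0
Before w := 2*w - m - 2: 7*cnt + 3*m <= 18 -> cnt + m != 0
The weakest precondition is 7*cnt + 3*m <= 18 -> cnt + m != 0.
Check whether (3*m <= 39 -> m != 3) and cnt = 0 implies it.
Countermodel: at the initial state cnt = 0, m = 0, the precondition holds but the weakest precondition fails.
Answer: invalid


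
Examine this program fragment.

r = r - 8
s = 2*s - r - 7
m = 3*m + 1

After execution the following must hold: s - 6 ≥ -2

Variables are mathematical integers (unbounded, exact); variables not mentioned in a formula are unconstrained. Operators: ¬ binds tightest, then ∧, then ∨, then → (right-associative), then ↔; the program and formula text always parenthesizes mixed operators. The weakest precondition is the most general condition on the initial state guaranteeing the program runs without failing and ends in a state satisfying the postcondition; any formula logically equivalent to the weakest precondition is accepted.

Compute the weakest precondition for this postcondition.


Working backward. After the program, the postcondition s - 6 ≥ -2 must hold; in canonical form it is s ≥ 4.
Before m := 3*m + 1: s ≥ 4
Before s := 2*s - r - 7: 2*s ≥ r + 11
Before r := r - 8: 2*s ≥ r + 3
Answer: WP = 2*s ≥ r + 3


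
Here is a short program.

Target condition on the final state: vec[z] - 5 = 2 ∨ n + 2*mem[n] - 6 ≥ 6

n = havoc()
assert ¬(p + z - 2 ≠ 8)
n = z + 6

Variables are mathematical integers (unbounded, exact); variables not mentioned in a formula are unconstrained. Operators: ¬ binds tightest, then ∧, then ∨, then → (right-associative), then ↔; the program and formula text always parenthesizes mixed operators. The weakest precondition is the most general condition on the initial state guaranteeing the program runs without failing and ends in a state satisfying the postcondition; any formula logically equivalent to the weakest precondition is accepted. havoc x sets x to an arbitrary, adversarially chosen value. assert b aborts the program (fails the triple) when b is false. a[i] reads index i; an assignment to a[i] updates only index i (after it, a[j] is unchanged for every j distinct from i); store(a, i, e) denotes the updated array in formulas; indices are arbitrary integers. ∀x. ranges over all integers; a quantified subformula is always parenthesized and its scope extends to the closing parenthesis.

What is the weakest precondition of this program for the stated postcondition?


Working backward. After the program, the postcondition vec[z] - 5 = 2 ∨ n + 2*mem[n] - 6 ≥ 6 must hold; in canonical form it is vec[z] = 7 ∨ 2*mem[n] + n ≥ 12.
Before n := z + 6: vec[z] = 7 ∨ 2*mem[z + 6] + z ≥ 6
Before assert ¬(p + z - 2 ≠ 8): (¬(p + z ≠ 10)) ∧ (vec[z] = 7 ∨ 2*mem[z + 6] + z ≥ 6)
Before havoc n: (¬(p + z ≠ 10)) ∧ (vec[z] = 7 ∨ 2*mem[z + 6] + z ≥ 6)
Answer: WP = (¬(p + z ≠ 10)) ∧ (vec[z] = 7 ∨ 2*mem[z + 6] + z ≥ 6)


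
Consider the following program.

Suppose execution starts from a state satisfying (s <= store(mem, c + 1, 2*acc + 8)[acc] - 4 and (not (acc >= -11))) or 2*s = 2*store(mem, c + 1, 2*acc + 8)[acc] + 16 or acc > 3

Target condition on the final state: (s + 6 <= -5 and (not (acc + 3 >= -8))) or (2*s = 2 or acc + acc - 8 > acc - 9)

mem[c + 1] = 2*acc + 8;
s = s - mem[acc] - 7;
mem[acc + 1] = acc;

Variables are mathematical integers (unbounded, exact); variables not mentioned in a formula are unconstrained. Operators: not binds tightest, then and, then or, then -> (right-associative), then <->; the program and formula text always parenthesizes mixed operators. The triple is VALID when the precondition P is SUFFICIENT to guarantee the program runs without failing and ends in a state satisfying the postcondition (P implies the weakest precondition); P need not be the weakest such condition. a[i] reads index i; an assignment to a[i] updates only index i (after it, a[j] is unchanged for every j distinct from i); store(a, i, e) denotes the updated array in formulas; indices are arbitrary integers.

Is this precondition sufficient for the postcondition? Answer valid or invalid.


Working backward. After the program, the postcondition (s + 6 <= -5 and (not (acc + 3 >= -8))) or (2*s = 2 or acc + acc - 8 > acc - 9) must hold; in canonical form it is (s <= -11 and (not (acc >= -11))) or 2*s = 2 or acc > -1.
Before mem[acc + 1] := acc: (s <= -11 and (not (acc >= -11))) or 2*s = 2 or acc > -1
Before s := s - mem[acc] - 7: (s <= mem[acc] - 4 and (not (acc >= -11))) or 2*s = 2*mem[acc] + 16 or acc > -1
Before mem[c + 1] := 2*acc + 8: (s <= store(mem, c + 1, 2*acc + 8)[acc] - 4 and (not (acc >= -11))) or 2*s = 2*store(mem, c + 1, 2*acc + 8)[acc] + 16 or acc > -1
The weakest precondition is (s <= store(mem, c + 1, 2*acc + 8)[acc] - 4 and (not (acc >= -11))) or 2*s = 2*store(mem, c + 1, 2*acc + 8)[acc] + 16 or acc > -1.
Check whether (s <= store(mem, c + 1, 2*acc + 8)[acc] - 4 and (not (acc >= -11))) or 2*s = 2*store(mem, c + 1, 2*acc + 8)[acc] + 16 or acc > 3 implies it.
Every state satisfying the precondition satisfies the weakest precondition: the implication holds.
Answer: valid


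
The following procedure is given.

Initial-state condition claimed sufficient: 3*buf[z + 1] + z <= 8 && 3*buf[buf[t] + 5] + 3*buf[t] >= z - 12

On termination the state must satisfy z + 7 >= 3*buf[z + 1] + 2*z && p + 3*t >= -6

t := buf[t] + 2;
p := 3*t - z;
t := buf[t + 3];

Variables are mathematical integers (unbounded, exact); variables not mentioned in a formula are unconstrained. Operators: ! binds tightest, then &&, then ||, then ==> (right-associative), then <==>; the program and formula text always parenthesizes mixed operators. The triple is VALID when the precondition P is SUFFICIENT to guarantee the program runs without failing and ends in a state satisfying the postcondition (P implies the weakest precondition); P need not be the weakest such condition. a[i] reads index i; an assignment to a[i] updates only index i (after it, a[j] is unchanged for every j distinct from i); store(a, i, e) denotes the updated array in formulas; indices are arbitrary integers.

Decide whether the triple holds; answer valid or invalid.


Working backward. After the program, the postcondition z + 7 >= 3*buf[z + 1] + 2*z && p + 3*t >= -6 must hold; in canonical form it is 3*buf[z + 1] + z <= 7 && p + 3*t >= -6.
Before t := buf[t + 3]: 3*buf[z + 1] + z <= 7 && 3*buf[t + 3] + p >= -6
Before p := 3*t - z: 3*buf[z + 1] + z <= 7 && 3*buf[t + 3] + 3*t >= z - 6
Before t := buf[t] + 2: 3*buf[z + 1] + z <= 7 && 3*buf[buf[t] + 5] + 3*buf[t] >= z - 12
The weakest precondition is 3*buf[z + 1] + z <= 7 && 3*buf[buf[t] + 5] + 3*buf[t] >= z - 12.
Check whether 3*buf[z + 1] + z <= 8 && 3*buf[buf[t] + 5] + 3*buf[t] >= z - 12 implies it.
Countermodel: at the initial state buf = {[0] = 3, [6] = 15215, [15220] = 7040, elsewhere 15215}, t = 6, z = -1, the precondition holds but the weakest precondition fails.
Answer: invalid


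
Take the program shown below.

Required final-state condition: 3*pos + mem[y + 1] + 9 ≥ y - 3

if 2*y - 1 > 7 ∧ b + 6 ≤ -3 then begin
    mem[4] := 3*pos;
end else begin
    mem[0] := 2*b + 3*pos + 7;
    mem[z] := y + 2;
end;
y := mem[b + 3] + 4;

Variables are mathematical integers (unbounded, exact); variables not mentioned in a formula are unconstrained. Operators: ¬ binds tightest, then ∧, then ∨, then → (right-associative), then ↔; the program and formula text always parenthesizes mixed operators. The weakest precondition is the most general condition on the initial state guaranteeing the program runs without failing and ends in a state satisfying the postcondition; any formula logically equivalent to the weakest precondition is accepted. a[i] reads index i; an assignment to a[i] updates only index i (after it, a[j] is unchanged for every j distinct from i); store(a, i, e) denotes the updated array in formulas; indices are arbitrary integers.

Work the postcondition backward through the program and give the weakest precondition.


Working backward. After the program, the postcondition 3*pos + mem[y + 1] + 9 ≥ y - 3 must hold; in canonical form it is mem[y + 1] + 3*pos ≥ y - 12.
Before y := mem[b + 3] + 4: mem[mem[b + 3] + 5] + 3*pos ≥ mem[b + 3] - 8
Then branch requires store(mem, 4, 3*pos)[store(mem, 4, 3*pos)[b + 3] + 5] + 3*pos ≥ store(mem, 4, 3*pos)[b + 3] - 8; else branch requires store(store(mem, 0, 2*b + 3*pos + 7), z, y + 2)[store(store(mem, 0, 2*b + 3*pos + 7), z, y + 2)[b + 3] + 5] + 3*pos ≥ store(store(mem, 0, 2*b + 3*pos + 7), z, y + 2)[b + 3] - 8.
Before the if: ((2*y > 8 ∧ b ≤ -9) → store(mem, 4, 3*pos)[store(mem, 4, 3*pos)[b + 3] + 5] + 3*pos ≥ store(mem, 4, 3*pos)[b + 3] - 8) ∧ ((¬(2*y > 8 ∧ b ≤ -9)) → store(store(mem, 0, 2*b + 3*pos + 7), z, y + 2)[store(store(mem, 0, 2*b + 3*pos + 7), z, y + 2)[b + 3] + 5] + 3*pos ≥ store(store(mem, 0, 2*b + 3*pos + 7), z, y + 2)[b + 3] - 8)
Answer: WP = ((2*y > 8 ∧ b ≤ -9) → store(mem, 4, 3*pos)[store(mem, 4, 3*pos)[b + 3] + 5] + 3*pos ≥ store(mem, 4, 3*pos)[b + 3] - 8) ∧ ((¬(2*y > 8 ∧ b ≤ -9)) → store(store(mem, 0, 2*b + 3*pos + 7), z, y + 2)[store(store(mem, 0, 2*b + 3*pos + 7), z, y + 2)[b + 3] + 5] + 3*pos ≥ store(store(mem, 0, 2*b + 3*pos + 7), z, y + 2)[b + 3] - 8)


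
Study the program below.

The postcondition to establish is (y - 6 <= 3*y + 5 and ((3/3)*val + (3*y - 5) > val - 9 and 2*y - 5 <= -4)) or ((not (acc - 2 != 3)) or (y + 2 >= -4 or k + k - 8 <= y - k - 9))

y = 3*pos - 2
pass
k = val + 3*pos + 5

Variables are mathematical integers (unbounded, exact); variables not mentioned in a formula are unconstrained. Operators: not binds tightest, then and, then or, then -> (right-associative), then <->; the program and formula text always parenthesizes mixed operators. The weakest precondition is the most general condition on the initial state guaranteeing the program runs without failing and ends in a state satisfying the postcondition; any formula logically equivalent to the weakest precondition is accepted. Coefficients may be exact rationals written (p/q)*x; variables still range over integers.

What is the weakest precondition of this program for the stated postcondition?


Working backward. After the program, the postcondition (y - 6 <= 3*y + 5 and ((3/3)*val + (3*y - 5) > val - 9 and 2*y - 5 <= -4)) or ((not (acc - 2 != 3)) or (y + 2 >= -4 or k + k - 8 <= y - k - 9)) must hold; in canonical form it is (2*y >= -11 and 3*y > -4 and 2*y <= 1) or (not (acc != 5)) or y >= -6 or 3*k <= y - 1.
Before k := val + 3*pos + 5: (2*y >= -11 and 3*y > -4 and 2*y <= 1) or (not (acc != 5)) or y >= -6 or 9*pos + 3*val <= y - 16
Before skip: (2*y >= -11 and 3*y > -4 and 2*y <= 1) or (not (acc != 5)) or y >= -6 or 9*pos + 3*val <= y - 16
Before y := 3*pos - 2: (6*pos >= -7 and 9*pos > 2 and 6*pos <= 5) or (not (acc != 5)) or 3*pos >= -4 or 6*pos + 3*val <= -18
Answer: WP = (6*pos >= -7 and 9*pos > 2 and 6*pos <= 5) or (not (acc != 5)) or 3*pos >= -4 or 6*pos + 3*val <= -18
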